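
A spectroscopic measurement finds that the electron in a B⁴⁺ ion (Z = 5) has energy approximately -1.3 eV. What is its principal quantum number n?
n = 16

The exact energy levels follow E_n = -13.6057 Z² / n² eV with Z = 5.

The measured value (-1.3 eV) is reported to only 2 significant figures, so we must test candidate n values and see which one matches to that precision.

Candidate energies:
  n = 14:  E = -13.6057 × 5² / 14² = -1.73542 eV
  n = 15:  E = -13.6057 × 5² / 15² = -1.51174 eV
  n = 16:  E = -13.6057 × 5² / 16² = -1.32868 eV  ← matches
  n = 17:  E = -13.6057 × 5² / 17² = -1.17696 eV
  n = 18:  E = -13.6057 × 5² / 18² = -1.04982 eV

Checking against the measurement of -1.3 eV (2 sig figs), only n = 16 agrees:
E_16 = -1.32868 eV, which rounds to -1.3 eV ✓

Therefore n = 16.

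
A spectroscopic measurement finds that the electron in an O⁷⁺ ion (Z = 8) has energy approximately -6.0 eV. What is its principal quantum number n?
n = 12

The exact energy levels follow E_n = -13.6057 Z² / n² eV with Z = 8.

The measured value (-6.0 eV) is reported to only 2 significant figures, so we must test candidate n values and see which one matches to that precision.

Candidate energies:
  n = 10:  E = -13.6057 × 8² / 10² = -8.70765 eV
  n = 11:  E = -13.6057 × 8² / 11² = -7.19640 eV
  n = 12:  E = -13.6057 × 8² / 12² = -6.04698 eV  ← matches
  n = 13:  E = -13.6057 × 8² / 13² = -5.15245 eV
  n = 14:  E = -13.6057 × 8² / 14² = -4.44268 eV

Checking against the measurement of -6.0 eV (2 sig figs), only n = 12 agrees:
E_12 = -6.04698 eV, which rounds to -6.0 eV ✓

Therefore n = 12.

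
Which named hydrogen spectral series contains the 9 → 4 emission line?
Brackett series

The spectral series in hydrogen are named based on the final (lower) energy level:
- Lyman series: n_final = 1 (ultraviolet)
- Balmer series: n_final = 2 (visible/near-UV)
- Paschen series: n_final = 3 (infrared)
- Brackett series: n_final = 4 (infrared)
- Pfund series: n_final = 5 (far infrared)

Since this transition ends at n = 4, it belongs to the Brackett series.

For reference, this 9 → 4 line has photon energy
ΔE = 13.6057 eV × (1/4² - 1/9²) = 0.6823846451 eV,
corresponding to wavelength λ = hc/ΔE = 1239.84 eV·nm / 0.6823846451 eV = 1816.9225 nm in the infrared region.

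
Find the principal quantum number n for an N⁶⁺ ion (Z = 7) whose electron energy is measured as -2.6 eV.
n = 16

The exact energy levels follow E_n = -13.6057 Z² / n² eV with Z = 7.

The measured value (-2.6 eV) is reported to only 2 significant figures, so we must test candidate n values and see which one matches to that precision.

Candidate energies:
  n = 14:  E = -13.6057 × 7² / 14² = -3.40143 eV
  n = 15:  E = -13.6057 × 7² / 15² = -2.96302 eV
  n = 16:  E = -13.6057 × 7² / 16² = -2.60422 eV  ← matches
  n = 17:  E = -13.6057 × 7² / 17² = -2.30685 eV
  n = 18:  E = -13.6057 × 7² / 18² = -2.05765 eV

Checking against the measurement of -2.6 eV (2 sig figs), only n = 16 agrees:
E_16 = -2.60422 eV, which rounds to -2.6 eV ✓

Therefore n = 16.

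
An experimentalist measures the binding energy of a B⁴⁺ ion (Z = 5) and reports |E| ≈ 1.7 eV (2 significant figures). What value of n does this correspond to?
n = 14

The exact energy levels follow E_n = -13.6057 Z² / n² eV with Z = 5.

The measured value (-1.7 eV) is reported to only 2 significant figures, so we must test candidate n values and see which one matches to that precision.

Candidate energies:
  n = 12:  E = -13.6057 × 5² / 12² = -2.36210 eV
  n = 13:  E = -13.6057 × 5² / 13² = -2.01268 eV
  n = 14:  E = -13.6057 × 5² / 14² = -1.73542 eV  ← matches
  n = 15:  E = -13.6057 × 5² / 15² = -1.51174 eV
  n = 16:  E = -13.6057 × 5² / 16² = -1.32868 eV

Checking against the measurement of -1.7 eV (2 sig figs), only n = 14 agrees:
E_14 = -1.73542 eV, which rounds to -1.7 eV ✓

Therefore n = 14.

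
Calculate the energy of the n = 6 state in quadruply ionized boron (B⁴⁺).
-9.45 eV

For hydrogen-like ions, the energy levels scale with Z²:
E_n = -13.6057 Z² / n² eV

For B⁴⁺ (Z = 5) at n = 6:
E_6 = -13.6057 × 5² / 6²
E_6 = -13.6057 × 25 / 36
E_6 = -340.1425 / 36
E_6 = -9.45 eV

The energy is 25 times more negative than hydrogen at the same n due to the stronger nuclear charge.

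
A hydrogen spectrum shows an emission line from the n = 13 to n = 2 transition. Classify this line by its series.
Balmer series

The spectral series in hydrogen are named based on the final (lower) energy level:
- Lyman series: n_final = 1 (ultraviolet)
- Balmer series: n_final = 2 (visible/near-UV)
- Paschen series: n_final = 3 (infrared)
- Brackett series: n_final = 4 (infrared)
- Pfund series: n_final = 5 (far infrared)

Since this transition ends at n = 2, it belongs to the Balmer series.

For reference, this 13 → 2 line has photon energy
ΔE = 13.6057 eV × (1/2² - 1/13²) = 3.3209179 eV,
corresponding to wavelength λ = hc/ΔE = 1239.84 eV·nm / 3.3209179 eV = 373.343 nm in the visible/near-UV region.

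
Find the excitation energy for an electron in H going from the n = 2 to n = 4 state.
2.5511 eV

The energy levels of a hydrogen-like atom are E_n = -13.6057 eV / n².

Energy at n = 2: E_2 = -13.6057 / 2² = -3.4014250 eV
Energy at n = 4: E_4 = -13.6057 / 4² = -0.8503563 eV

The excitation energy is the difference:
ΔE = E_4 - E_2
ΔE = -0.8503563 - (-3.4014250)
ΔE = 2.5511 eV

Since this is positive, energy must be absorbed (photon absorption).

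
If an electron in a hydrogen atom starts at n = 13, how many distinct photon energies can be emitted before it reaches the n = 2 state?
66

The electron can occupy levels n = 2, 3, ..., 13 during de-excitation — that is m = 13 - 2 + 1 = 12 distinct levels.

The number of distinct spectral lines equals the number of ways to choose 2 of these m levels (each pair gives one possible emission transition):

Number of lines = m(m-1)/2 = 12×11/2 = 66

These correspond to all possible transitions between the 12 levels:
13 → 12, 13 → 11, 13 → 10, 13 → 9, 13 → 8, 13 → 7, 13 → 6, 13 → 5...

Each transition produces a photon with a unique energy (and thus wavelength). This count does not depend on Z.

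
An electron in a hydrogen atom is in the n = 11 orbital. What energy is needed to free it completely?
0.112 eV

The ionization energy is the energy needed to remove the electron completely (n → ∞).

For hydrogen, E_n = -13.6057 eV / n².

At n = 11: E_11 = -13.6057 / 11² = -0.112444 eV
At n = ∞: E_∞ = 0 eV

Ionization energy = E_∞ - E_11 = 0 - (-0.112444) = 0.112444 eV
Ionization energy ≈ 0.112 eV

This is also called the binding energy of the electron in state n = 11.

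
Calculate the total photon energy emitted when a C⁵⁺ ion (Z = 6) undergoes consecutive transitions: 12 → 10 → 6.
10.2043 eV

The energy levels of C⁵⁺ are E_n = -13.6057 × 6² / n² eV.

First transition (12 → 10):
ΔE₁ = |E_10 - E_12|
ΔE₁ = |-4.8980520000 - (-3.4014250000)| = 1.4966270 eV

Second transition (10 → 6):
ΔE₂ = |E_6 - E_10|
ΔE₂ = |-13.6057000000 - (-4.8980520000)| = 8.7076480 eV

Total energy released:
E_total = ΔE₁ + ΔE₂ = 1.4966270 + 8.7076480 = 10.2043 eV

Note: This equals the direct transition 12 → 6: 10.2043 eV ✓
Energy is conserved regardless of the path taken.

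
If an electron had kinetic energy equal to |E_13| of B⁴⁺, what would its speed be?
8.41e+05 m/s (or 0.2807% of c)

The binding energy at n = 13 for B⁴⁺ is:
E_13 = -13.6057 × 5²/13² = -2.012678 eV
|E_13| = 2.012678 eV

Convert to Joules:
KE = 2.012678 eV × (1.602177 × 10⁻¹⁹ J/eV) = 3.2247e-19 J

Using KE = ½mv²:
v = √(2·KE/m_e)
v = √(2 × 3.2247e-19 J / 9.10938 × 10⁻³¹ kg)
v = 8.41e+05 m/s

This is approximately 0.2807% the speed of light.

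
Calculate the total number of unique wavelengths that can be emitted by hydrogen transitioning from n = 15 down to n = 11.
10

The electron can occupy levels n = 11, 12, ..., 15 during de-excitation — that is m = 15 - 11 + 1 = 5 distinct levels.

The number of distinct spectral lines equals the number of ways to choose 2 of these m levels (each pair gives one possible emission transition):

Number of lines = m(m-1)/2 = 5×4/2 = 10

These correspond to all possible transitions between the 5 levels:
15 → 14, 15 → 13, 15 → 12, 15 → 11, 14 → 13, 14 → 12, 14 → 11, 13 → 12...

Each transition produces a photon with a unique energy (and thus wavelength). This count does not depend on Z.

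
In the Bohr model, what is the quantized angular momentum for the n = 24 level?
2.53e-33 J·s (or 24ℏ)

In the Bohr model, angular momentum is quantized:
L = nℏ

where ℏ = h/(2π) = 1.0546e-34 J·s

For n = 24:
L = 24 × 1.0546e-34 J·s
L = 2.53e-33 J·s

This can also be written as L = 24ℏ.
The angular momentum is an integer multiple of the reduced Planck constant.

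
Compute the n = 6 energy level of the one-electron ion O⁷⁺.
-24.19 eV

For hydrogen-like ions, the energy levels scale with Z²:
E_n = -13.6057 Z² / n² eV

For O⁷⁺ (Z = 8) at n = 6:
E_6 = -13.6057 × 8² / 6²
E_6 = -13.6057 × 64 / 36
E_6 = -870.7648 / 36
E_6 = -24.19 eV

The energy is 64 times more negative than hydrogen at the same n due to the stronger nuclear charge.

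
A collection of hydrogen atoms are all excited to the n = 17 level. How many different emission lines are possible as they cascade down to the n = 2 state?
120

The electron can occupy levels n = 2, 3, ..., 17 during de-excitation — that is m = 17 - 2 + 1 = 16 distinct levels.

The number of distinct spectral lines equals the number of ways to choose 2 of these m levels (each pair gives one possible emission transition):

Number of lines = m(m-1)/2 = 16×15/2 = 120

These correspond to all possible transitions between the 16 levels:
17 → 16, 17 → 15, 17 → 14, 17 → 13, 17 → 12, 17 → 11, 17 → 10, 17 → 9...

Each transition produces a photon with a unique energy (and thus wavelength). This count does not depend on Z.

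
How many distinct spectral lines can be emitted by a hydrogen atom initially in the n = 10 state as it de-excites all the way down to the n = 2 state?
36

The electron can occupy levels n = 2, 3, ..., 10 during de-excitation — that is m = 10 - 2 + 1 = 9 distinct levels.

The number of distinct spectral lines equals the number of ways to choose 2 of these m levels (each pair gives one possible emission transition):

Number of lines = m(m-1)/2 = 9×8/2 = 36

These correspond to all possible transitions between the 9 levels:
10 → 9, 10 → 8, 10 → 7, 10 → 6, 10 → 5, 10 → 4, 10 → 3, 10 → 2...

Each transition produces a photon with a unique energy (and thus wavelength). This count does not depend on Z.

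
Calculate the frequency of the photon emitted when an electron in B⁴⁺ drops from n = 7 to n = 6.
6.06e+14 Hz

First, find the transition energy:
E_7 = -13.6057 × 5² / 7² = -6.9416837 eV
E_6 = -13.6057 × 5² / 6² = -9.4484028 eV
|ΔE| = |E_6 - E_7| = 2.5067191 eV

Convert to Joules: E = 2.5067191 eV × (1.602177 × 10⁻¹⁹ J/eV) = 4.0162e-19 J

Using E = hf:
f = E/h = 4.0162e-19 J / (6.62607 × 10⁻³⁴ J·s)
f = 6.06e+14 Hz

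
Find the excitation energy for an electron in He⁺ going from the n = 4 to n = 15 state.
3.15955 eV

The energy levels of a hydrogen-like atom are E_n = -13.6057 Z² eV / n².

Energy at n = 4: E_4 = -13.6057 × 2² / 4² = -3.40142500 eV
Energy at n = 15: E_15 = -13.6057 × 2² / 15² = -0.24187911 eV

The excitation energy is the difference:
ΔE = E_15 - E_4
ΔE = -0.24187911 - (-3.40142500)
ΔE = 3.15955 eV

Since this is positive, energy must be absorbed (photon absorption).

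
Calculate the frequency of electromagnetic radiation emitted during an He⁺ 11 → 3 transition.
1.35340e+15 Hz

First, find the transition energy:
E_11 = -13.6057 × 2² / 11² = -0.44977521 eV
E_3 = -13.6057 × 2² / 3² = -6.04697778 eV
|ΔE| = |E_3 - E_11| = 5.59720257 eV

Convert to Joules: E = 5.59720257 eV × (1.602177 × 10⁻¹⁹ J/eV) = 8.9677092e-19 J

Using E = hf:
f = E/h = 8.9677092e-19 J / (6.62607 × 10⁻³⁴ J·s)
f = 1.35340e+15 Hz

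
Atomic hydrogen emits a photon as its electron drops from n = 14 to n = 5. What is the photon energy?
0.4748 eV

The energy levels are E_n = -13.6057 eV / n².

Energy at n = 14: E_14 = -13.6057 / 14² = -0.0694168 eV
Energy at n = 5: E_5 = -13.6057 / 5² = -0.5442280 eV

For emission (electron falling to lower state), the photon energy is:
E_photon = E_14 - E_5 = |-0.0694168 - (-0.5442280)|
E_photon = 0.4748 eV

This energy is carried away by the emitted photon.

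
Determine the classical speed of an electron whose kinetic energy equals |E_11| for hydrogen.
1.99e+05 m/s (or 0.0663% of c)

The binding energy at n = 11 for hydrogen is:
E_11 = -13.6057/11² = -0.112444 eV
|E_11| = 0.112444 eV

Convert to Joules:
KE = 0.112444 eV × (1.602177 × 10⁻¹⁹ J/eV) = 1.8016e-20 J

Using KE = ½mv²:
v = √(2·KE/m_e)
v = √(2 × 1.8016e-20 J / 9.10938 × 10⁻³¹ kg)
v = 1.99e+05 m/s

This is approximately 0.0663% the speed of light.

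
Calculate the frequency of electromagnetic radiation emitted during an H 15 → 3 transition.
3.51e+14 Hz

First, find the transition energy:
E_15 = -13.6057 / 15² = -0.06047 eV
E_3 = -13.6057 / 3² = -1.51174 eV
|ΔE| = |E_3 - E_15| = 1.45127 eV

Convert to Joules: E = 1.45127 eV × (1.602177 × 10⁻¹⁹ J/eV) = 2.3252e-19 J

Using E = hf:
f = E/h = 2.3252e-19 J / (6.62607 × 10⁻³⁴ J·s)
f = 3.51e+14 Hz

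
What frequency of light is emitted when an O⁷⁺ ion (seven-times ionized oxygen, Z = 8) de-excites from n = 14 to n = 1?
2.0948e+17 Hz

First, find the transition energy:
E_14 = -13.6057 × 8² / 14² = -4.4426776 eV
E_1 = -13.6057 × 8² / 1² = -870.7648000 eV
|ΔE| = |E_1 - E_14| = 866.3221224 eV

Convert to Joules: E = 866.3221224 eV × (1.602177 × 10⁻¹⁹ J/eV) = 1.388001e-16 J

Using E = hf:
f = E/h = 1.388001e-16 J / (6.62607 × 10⁻³⁴ J·s)
f = 2.0948e+17 Hz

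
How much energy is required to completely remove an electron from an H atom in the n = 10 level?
0.13606 eV

The ionization energy is the energy needed to remove the electron completely (n → ∞).

For hydrogen, E_n = -13.6057 eV / n².

At n = 10: E_10 = -13.6057 / 10² = -0.13605700 eV
At n = ∞: E_∞ = 0 eV

Ionization energy = E_∞ - E_10 = 0 - (-0.13605700) = 0.13605700 eV
Ionization energy ≈ 0.13606 eV

This is also called the binding energy of the electron in state n = 10.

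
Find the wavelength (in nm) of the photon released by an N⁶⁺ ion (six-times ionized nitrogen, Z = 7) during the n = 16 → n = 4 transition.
31.739303 nm

First, find the transition energy using E_n = -13.6057 Z² / n² eV:
E_16 = -13.6057 × 7² / 16² = -2.60421602 eV
E_4 = -13.6057 × 7² / 4² = -41.66745625 eV

Photon energy: |ΔE| = |E_4 - E_16| = 39.06324023 eV

Convert to wavelength using E = hc/λ with hc = 1239.84 eV·nm:
λ = hc/E = 1239.84 eV·nm / 39.06324023 eV
λ = 31.739303 nm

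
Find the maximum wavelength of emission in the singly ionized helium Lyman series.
30.376 nm

The longest wavelength corresponds to the smallest energy transition in the series.
The Lyman series has all transitions ending at n_f = 1.

For He⁺ (Z = 2), the first line (α-line) is the jump from n = 2 to n = 1:
E_2 = -13.6057 × 2² / 2² = -13.60570 eV
E_1 = -13.6057 × 2² / 1² = -54.42280 eV
ΔE = E_2 - E_1 = 40.81710 eV

λ = hc/E = 1239.84 eV·nm / 40.81710 eV
λ = 30.376 nm

This is the α-line of the Lyman series in He⁺.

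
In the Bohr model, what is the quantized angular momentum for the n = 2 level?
2.1091e-34 J·s (or 2ℏ)

In the Bohr model, angular momentum is quantized:
L = nℏ

where ℏ = h/(2π) = 1.054572e-34 J·s

For n = 2:
L = 2 × 1.054572e-34 J·s
L = 2.1091e-34 J·s

This can also be written as L = 2ℏ.
The angular momentum is an integer multiple of the reduced Planck constant.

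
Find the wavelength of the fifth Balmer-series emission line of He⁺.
99.2266 nm

The lines of a series are numbered from the longest wavelength (smallest ΔE) outward; the fifth line is the transition from n = n_f + 5 to n_f.
The Balmer series has all transitions ending at n_f = 2.

For He⁺ (Z = 2), the fifth line (ε-line) is the jump from n = 7 to n = 2:
E_7 = -13.6057 × 2² / 7² = -1.110669 eV
E_2 = -13.6057 × 2² / 2² = -13.605700 eV
ΔE = E_7 - E_2 = 12.495031 eV

λ = hc/E = 1239.84 eV·nm / 12.495031 eV
λ = 99.2266 nm

This is the ε-line of the Balmer series in He⁺.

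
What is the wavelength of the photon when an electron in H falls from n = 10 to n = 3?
901.251 nm

First, find the transition energy using E_n = -13.6057 / n² eV:
E_10 = -13.6057 / 10² = -0.1360570 eV
E_3 = -13.6057 / 3² = -1.5117444 eV

Photon energy: |ΔE| = |E_3 - E_10| = 1.3756874 eV

Convert to wavelength using E = hc/λ with hc = 1239.84 eV·nm:
λ = hc/E = 1239.84 eV·nm / 1.3756874 eV
λ = 901.251 nm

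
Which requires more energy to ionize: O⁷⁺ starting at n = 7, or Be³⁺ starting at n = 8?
O⁷⁺ at n = 7 (E = -17.77 eV)

Using E_n = -13.6057 Z² / n² eV:

O⁷⁺ (Z = 8) at n = 7:
E = -13.6057 × 8² / 7² = -13.6057 × 64 / 49 = -17.77071 eV

Be³⁺ (Z = 4) at n = 8:
E = -13.6057 × 4² / 8² = -13.6057 × 16 / 64 = -3.40143 eV

Since -17.77071 eV < -3.40143 eV,
O⁷⁺ at n = 7 is more tightly bound (requires more energy to ionize).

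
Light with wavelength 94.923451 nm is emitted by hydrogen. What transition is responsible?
n = 5 → n = 1

First, find the photon energy from the wavelength (hc = 1239.84 eV·nm):
E = hc/λ = 1239.84 eV·nm / 94.923451 nm = 13.061472 eV

The energy levels of hydrogen satisfy E_n = -13.6057 / n² eV, so an emission n_i → n_f releases
ΔE = 13.6057 × (1/n_f² − 1/n_i²) eV.

Setting ΔE equal to the photon energy:
1/n_f² − 1/n_i² = 13.061472 / 13.6057 = 0.96000000

Since 1/n_i² must be positive, we need 1/n_f² > 0.96000000, i.e. n_f ≤ 1. For each allowed n_f, solve n_i = (1/n_f² − 0.96000000)^(−1/2) and check whether it is a whole number:
  n_f = 1: 1/n_i² = 1.00000000 − 0.96000000 = 0.04000000 → n_i = 5.000  → integer, n_i = 5 ✓

Only n_f = 1 gives an integer upper level, n_i = 5.

The transition is from n = 5 to n = 1 (emission).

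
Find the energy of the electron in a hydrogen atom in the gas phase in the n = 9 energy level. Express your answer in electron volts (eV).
-0.167972 eV

The energy levels of a hydrogen-like atom are given by:
E_n = -13.6057 eV / n²

For n = 9:
E_9 = -13.6057 eV / 9²
E_9 = -13.6057 eV / 81
E_9 = -0.167972 eV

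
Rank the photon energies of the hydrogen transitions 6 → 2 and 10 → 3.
6 → 2

Calculate the energy for each transition:

Transition 6 → 2:
ΔE₁ = |E_2 - E_6| = |-13.6057/2² - (-13.6057/6²)|
ΔE₁ = |-3.401425000000 - (-0.377936111111)| = 3.023488889 eV

Transition 10 → 3:
ΔE₂ = |E_3 - E_10| = |-13.6057/3² - (-13.6057/10²)|
ΔE₂ = |-1.511744444444 - (-0.136057000000)| = 1.375687444 eV

Since 3.023488889 eV > 1.375687444 eV, the transition 6 → 2 emits the more energetic photon.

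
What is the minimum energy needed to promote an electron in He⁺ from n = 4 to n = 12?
3.023489 eV

The energy levels of a hydrogen-like atom are E_n = -13.6057 Z² eV / n².

Energy at n = 4: E_4 = -13.6057 × 2² / 4² = -3.401425000 eV
Energy at n = 12: E_12 = -13.6057 × 2² / 12² = -0.377936111 eV

The excitation energy is the difference:
ΔE = E_12 - E_4
ΔE = -0.377936111 - (-3.401425000)
ΔE = 3.023489 eV

Since this is positive, energy must be absorbed (photon absorption).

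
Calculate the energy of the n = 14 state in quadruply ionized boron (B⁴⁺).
-1.735421 eV

For hydrogen-like ions, the energy levels scale with Z²:
E_n = -13.6057 Z² / n² eV

For B⁴⁺ (Z = 5) at n = 14:
E_14 = -13.6057 × 5² / 14²
E_14 = -13.6057 × 25 / 196
E_14 = -340.1425 / 196
E_14 = -1.735421 eV

The energy is 25 times more negative than hydrogen at the same n due to the stronger nuclear charge.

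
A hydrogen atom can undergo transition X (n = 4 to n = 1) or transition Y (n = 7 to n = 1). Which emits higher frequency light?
7 → 1

Calculate the energy for each transition:

Transition 4 → 1:
ΔE₁ = |E_1 - E_4| = |-13.6057/1² - (-13.6057/4²)|
ΔE₁ = |-13.6057000000 - (-0.8503562500)| = 12.7553438 eV

Transition 7 → 1:
ΔE₂ = |E_1 - E_7| = |-13.6057/1² - (-13.6057/7²)|
ΔE₂ = |-13.6057000000 - (-0.2776673469)| = 13.3280327 eV

Since 13.3280327 eV > 12.7553438 eV, the transition 7 → 1 emits the more energetic photon.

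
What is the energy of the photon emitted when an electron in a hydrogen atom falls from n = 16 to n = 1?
13.55 eV

The energy levels are E_n = -13.6057 eV / n².

Energy at n = 16: E_16 = -13.6057 / 16² = -0.05315 eV
Energy at n = 1: E_1 = -13.6057 / 1² = -13.60570 eV

For emission (electron falling to lower state), the photon energy is:
E_photon = E_16 - E_1 = |-0.05315 - (-13.60570)|
E_photon = 13.55 eV

This energy is carried away by the emitted photon.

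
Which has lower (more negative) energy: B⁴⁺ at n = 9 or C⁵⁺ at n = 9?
C⁵⁺ at n = 9 (E = -6.04698 eV)

Using E_n = -13.6057 Z² / n² eV:

B⁴⁺ (Z = 5) at n = 9:
E = -13.6057 × 5² / 9² = -13.6057 × 25 / 81 = -4.19929012 eV

C⁵⁺ (Z = 6) at n = 9:
E = -13.6057 × 6² / 9² = -13.6057 × 36 / 81 = -6.04697778 eV

Since -6.04697778 eV < -4.19929012 eV,
C⁵⁺ at n = 9 is more tightly bound (requires more energy to ionize).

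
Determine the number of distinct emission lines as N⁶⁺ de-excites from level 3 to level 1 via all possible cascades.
3

The electron can occupy levels n = 1, 2, ..., 3 during de-excitation — that is m = 3 - 1 + 1 = 3 distinct levels.

The number of distinct spectral lines equals the number of ways to choose 2 of these m levels (each pair gives one possible emission transition):

Number of lines = m(m-1)/2 = 3×2/2 = 3

These correspond to all possible transitions between the 3 levels:
3 → 2, 3 → 1, 2 → 1

Each transition produces a photon with a unique energy (and thus wavelength). This count does not depend on Z.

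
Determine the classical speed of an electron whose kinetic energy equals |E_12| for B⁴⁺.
9.12e+05 m/s (or 0.304056% of c)

The binding energy at n = 12 for B⁴⁺ is:
E_12 = -13.6057 × 5²/12² = -2.36210069 eV
|E_12| = 2.36210069 eV

Convert to Joules:
KE = 2.36210069 eV × (1.602177 × 10⁻¹⁹ J/eV) = 3.7845e-19 J

Using KE = ½mv²:
v = √(2·KE/m_e)
v = √(2 × 3.7845e-19 J / 9.10938 × 10⁻³¹ kg)
v = 9.12e+05 m/s

This is approximately 0.304056% the speed of light.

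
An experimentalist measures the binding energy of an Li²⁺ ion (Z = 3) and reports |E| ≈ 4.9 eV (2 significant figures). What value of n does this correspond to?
n = 5

The exact energy levels follow E_n = -13.6057 Z² / n² eV with Z = 3.

The measured value (-4.9 eV) is reported to only 2 significant figures, so we must test candidate n values and see which one matches to that precision.

Candidate energies:
  n = 3:  E = -13.6057 × 3² / 3² = -13.60570 eV
  n = 4:  E = -13.6057 × 3² / 4² = -7.65321 eV
  n = 5:  E = -13.6057 × 3² / 5² = -4.89805 eV  ← matches
  n = 6:  E = -13.6057 × 3² / 6² = -3.40143 eV
  n = 7:  E = -13.6057 × 3² / 7² = -2.49901 eV

Checking against the measurement of -4.9 eV (2 sig figs), only n = 5 agrees:
E_5 = -4.89805 eV, which rounds to -4.9 eV ✓

Therefore n = 5.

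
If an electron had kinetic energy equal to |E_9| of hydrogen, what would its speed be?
2.4308e+05 m/s (or 0.081% of c)

The binding energy at n = 9 for hydrogen is:
E_9 = -13.6057/9² = -0.16797160 eV
|E_9| = 0.16797160 eV

Convert to Joules:
KE = 0.16797160 eV × (1.602177 × 10⁻¹⁹ J/eV) = 2.691202e-20 J

Using KE = ½mv²:
v = √(2·KE/m_e)
v = √(2 × 2.691202e-20 J / 9.10938 × 10⁻³¹ kg)
v = 2.4308e+05 m/s

This is approximately 0.081% the speed of light.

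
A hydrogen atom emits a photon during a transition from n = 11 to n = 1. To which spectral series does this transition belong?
Lyman series

The spectral series in hydrogen are named based on the final (lower) energy level:
- Lyman series: n_final = 1 (ultraviolet)
- Balmer series: n_final = 2 (visible/near-UV)
- Paschen series: n_final = 3 (infrared)
- Brackett series: n_final = 4 (infrared)
- Pfund series: n_final = 5 (far infrared)

Since this transition ends at n = 1, it belongs to the Lyman series.

For reference, this 11 → 1 line has photon energy
ΔE = 13.6057 eV × (1/1² - 1/11²) = 13.493256 eV,
corresponding to wavelength λ = hc/ΔE = 1239.84 eV·nm / 13.493256 eV = 91.8859 nm in the ultraviolet region.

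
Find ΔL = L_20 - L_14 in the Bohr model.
6.327e-34 J·s (or 6ℏ)

In the Bohr model, L_n = nℏ where ℏ = 1.05457e-34 J·s.

L_20 = 20ℏ = 2.10914e-33 J·s
L_14 = 14ℏ = 1.47640e-33 J·s

ΔL = L_20 - L_14 = (20 - 14)ℏ = 6ℏ
ΔL = 6 × 1.05457e-34 J·s = 6.327e-34 J·s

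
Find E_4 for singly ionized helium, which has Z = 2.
-3.40 eV

For hydrogen-like ions, the energy levels scale with Z²:
E_n = -13.6057 Z² / n² eV

For He⁺ (Z = 2) at n = 4:
E_4 = -13.6057 × 2² / 4²
E_4 = -13.6057 × 4 / 16
E_4 = -54.4228 / 16
E_4 = -3.40 eV

The energy is 4 times more negative than hydrogen at the same n due to the stronger nuclear charge.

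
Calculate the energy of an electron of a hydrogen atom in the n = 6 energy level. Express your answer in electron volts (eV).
-0.38 eV

The energy levels of a hydrogen-like atom are given by:
E_n = -13.6057 eV / n²

For n = 6:
E_6 = -13.6057 eV / 6²
E_6 = -13.6057 eV / 36
E_6 = -0.38 eV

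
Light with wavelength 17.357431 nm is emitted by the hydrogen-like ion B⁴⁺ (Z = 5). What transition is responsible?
n = 5 → n = 2

First, find the photon energy from the wavelength (hc = 1239.84 eV·nm):
E = hc/λ = 1239.84 eV·nm / 17.357431 nm = 71.429925 eV

The energy levels of B⁴⁺ satisfy E_n = -13.6057 × 5² / n² eV, so an emission n_i → n_f releases
ΔE = 13.6057 × 5² × (1/n_f² − 1/n_i²) eV.

Setting ΔE equal to the photon energy:
1/n_f² − 1/n_i² = 71.429925 / (13.6057 × 5²) = 0.21000000

Since 1/n_i² must be positive, we need 1/n_f² > 0.21000000, i.e. n_f ≤ 2. For each allowed n_f, solve n_i = (1/n_f² − 0.21000000)^(−1/2) and check whether it is a whole number:
  n_f = 1: 1/n_i² = 1.00000000 − 0.21000000 = 0.79000000 → n_i = 1.125  (not an integer) ✗
  n_f = 2: 1/n_i² = 0.25000000 − 0.21000000 = 0.04000000 → n_i = 5.000  → integer, n_i = 5 ✓

Only n_f = 2 gives an integer upper level, n_i = 5.

The transition is from n = 5 to n = 2 (emission).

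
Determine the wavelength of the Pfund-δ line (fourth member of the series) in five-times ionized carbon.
91.533328 nm

The lines of a series are numbered from the longest wavelength (smallest ΔE) outward; the fourth line is the transition from n = n_f + 4 to n_f.
The Pfund series has all transitions ending at n_f = 5.

For C⁵⁺ (Z = 6), the fourth line (δ-line) is the jump from n = 9 to n = 5:
E_9 = -13.6057 × 6² / 9² = -6.04697778 eV
E_5 = -13.6057 × 6² / 5² = -19.59220800 eV
ΔE = E_9 - E_5 = 13.54523022 eV

λ = hc/E = 1239.84 eV·nm / 13.54523022 eV
λ = 91.533328 nm

This is the δ-line of the Pfund series in C⁵⁺.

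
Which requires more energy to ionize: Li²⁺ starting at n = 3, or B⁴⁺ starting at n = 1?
B⁴⁺ at n = 1 (E = -340.142500 eV)

Using E_n = -13.6057 Z² / n² eV:

Li²⁺ (Z = 3) at n = 3:
E = -13.6057 × 3² / 3² = -13.6057 × 9 / 9 = -13.605700000 eV

B⁴⁺ (Z = 5) at n = 1:
E = -13.6057 × 5² / 1² = -13.6057 × 25 / 1 = -340.142500000 eV

Since -340.142500000 eV < -13.605700000 eV,
B⁴⁺ at n = 1 is more tightly bound (requires more energy to ionize).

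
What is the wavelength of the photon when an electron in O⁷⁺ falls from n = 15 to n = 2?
5.798 nm

First, find the transition energy using E_n = -13.6057 Z² / n² eV:
E_15 = -13.6057 × 8² / 15² = -3.87007 eV
E_2 = -13.6057 × 8² / 2² = -217.69120 eV

Photon energy: |ΔE| = |E_2 - E_15| = 213.82113 eV

Convert to wavelength using E = hc/λ with hc = 1239.84 eV·nm:
λ = hc/E = 1239.84 eV·nm / 213.82113 eV
λ = 5.798 nm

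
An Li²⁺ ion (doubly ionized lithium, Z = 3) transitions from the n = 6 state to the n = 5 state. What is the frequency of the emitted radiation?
3.6188e+14 Hz

First, find the transition energy:
E_6 = -13.6057 × 3² / 6² = -3.40142500 eV
E_5 = -13.6057 × 3² / 5² = -4.89805200 eV
|ΔE| = |E_5 - E_6| = 1.49662700 eV

Convert to Joules: E = 1.49662700 eV × (1.602177 × 10⁻¹⁹ J/eV) = 2.397861e-19 J

Using E = hf:
f = E/h = 2.397861e-19 J / (6.62607 × 10⁻³⁴ J·s)
f = 3.6188e+14 Hz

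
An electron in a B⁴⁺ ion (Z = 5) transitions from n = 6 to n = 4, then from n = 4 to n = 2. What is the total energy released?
75.59 eV

The energy levels of B⁴⁺ are E_n = -13.6057 × 5² / n² eV.

First transition (6 → 4):
ΔE₁ = |E_4 - E_6|
ΔE₁ = |-21.25890625 - (-9.44840278)| = 11.81050 eV

Second transition (4 → 2):
ΔE₂ = |E_2 - E_4|
ΔE₂ = |-85.03562500 - (-21.25890625)| = 63.77672 eV

Total energy released:
E_total = ΔE₁ + ΔE₂ = 11.81050 + 63.77672 = 75.59 eV

Note: This equals the direct transition 6 → 2: 75.59 eV ✓
Energy is conserved regardless of the path taken.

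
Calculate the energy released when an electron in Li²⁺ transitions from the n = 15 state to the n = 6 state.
2.857197 eV

The energy levels are E_n = -13.6057 Z² eV / n².

Energy at n = 15: E_15 = -13.6057 × 3² / 15² = -0.544228000 eV
Energy at n = 6: E_6 = -13.6057 × 3² / 6² = -3.401425000 eV

For emission (electron falling to lower state), the photon energy is:
E_photon = E_15 - E_6 = |-0.544228000 - (-3.401425000)|
E_photon = 2.857197 eV

This energy is carried away by the emitted photon.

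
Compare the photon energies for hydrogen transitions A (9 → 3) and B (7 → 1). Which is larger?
7 → 1

Calculate the energy for each transition:

Transition 9 → 3:
ΔE₁ = |E_3 - E_9| = |-13.6057/3² - (-13.6057/9²)|
ΔE₁ = |-1.51174444444 - (-0.16797160494)| = 1.34377284 eV

Transition 7 → 1:
ΔE₂ = |E_1 - E_7| = |-13.6057/1² - (-13.6057/7²)|
ΔE₂ = |-13.60570000000 - (-0.27766734694)| = 13.32803265 eV

Since 13.32803265 eV > 1.34377284 eV, the transition 7 → 1 emits the more energetic photon.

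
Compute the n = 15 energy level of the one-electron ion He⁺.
-0.2419 eV

For hydrogen-like ions, the energy levels scale with Z²:
E_n = -13.6057 Z² / n² eV

For He⁺ (Z = 2) at n = 15:
E_15 = -13.6057 × 2² / 15²
E_15 = -13.6057 × 4 / 225
E_15 = -54.4228 / 225
E_15 = -0.2419 eV

The energy is 4 times more negative than hydrogen at the same n due to the stronger nuclear charge.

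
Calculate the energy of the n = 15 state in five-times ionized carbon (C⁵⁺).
-2.1769 eV

For hydrogen-like ions, the energy levels scale with Z²:
E_n = -13.6057 Z² / n² eV

For C⁵⁺ (Z = 6) at n = 15:
E_15 = -13.6057 × 6² / 15²
E_15 = -13.6057 × 36 / 225
E_15 = -489.8052 / 225
E_15 = -2.1769 eV

The energy is 36 times more negative than hydrogen at the same n due to the stronger nuclear charge.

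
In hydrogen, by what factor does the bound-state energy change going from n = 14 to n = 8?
3.06250

Using E_n = -13.6057 Z² / n² eV with Z = 1:

E_8 = -13.6057 / 8² = -13.6057 / 64 = -0.21258906250 eV
E_14 = -13.6057 / 14² = -13.6057 / 196 = -0.06941683673 eV

The ratio is:
E_8/E_14 = (-0.21258906250) / (-0.06941683673)
E_8/E_14 = (-13.6057/64) / (-13.6057/196)
E_8/E_14 = 196/64
E_8/E_14 = 3.06250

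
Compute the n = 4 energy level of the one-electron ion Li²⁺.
-7.653 eV

For hydrogen-like ions, the energy levels scale with Z²:
E_n = -13.6057 Z² / n² eV

For Li²⁺ (Z = 3) at n = 4:
E_4 = -13.6057 × 3² / 4²
E_4 = -13.6057 × 9 / 16
E_4 = -122.4513 / 16
E_4 = -7.653 eV

The energy is 9 times more negative than hydrogen at the same n due to the stronger nuclear charge.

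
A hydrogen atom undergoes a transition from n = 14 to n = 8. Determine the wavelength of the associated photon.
8659.78016 nm

First, find the transition energy using E_n = -13.6057 / n² eV:
E_14 = -13.6057 / 14² = -0.06941683673 eV
E_8 = -13.6057 / 8² = -0.21258906250 eV

Photon energy: |ΔE| = |E_8 - E_14| = 0.14317222577 eV

Convert to wavelength using E = hc/λ with hc = 1239.84 eV·nm:
λ = hc/E = 1239.84 eV·nm / 0.14317222577 eV
λ = 8659.78016 nm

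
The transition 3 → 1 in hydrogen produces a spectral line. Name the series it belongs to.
Lyman series

The spectral series in hydrogen are named based on the final (lower) energy level:
- Lyman series: n_final = 1 (ultraviolet)
- Balmer series: n_final = 2 (visible/near-UV)
- Paschen series: n_final = 3 (infrared)
- Brackett series: n_final = 4 (infrared)
- Pfund series: n_final = 5 (far infrared)

Since this transition ends at n = 1, it belongs to the Lyman series.

For reference, this 3 → 1 line has photon energy
ΔE = 13.6057 eV × (1/1² - 1/3²) = 12.09396 eV,
corresponding to wavelength λ = hc/ΔE = 1239.84 eV·nm / 12.09396 eV = 102.52 nm in the ultraviolet region.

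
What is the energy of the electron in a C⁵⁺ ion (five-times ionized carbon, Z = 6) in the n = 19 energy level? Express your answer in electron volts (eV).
-1.36 eV

The energy levels of a hydrogen-like atom are given by:
E_n = -13.6057 Z² / n² eV  (with Z = 6 for C⁵⁺)

For n = 19:
E_19 = -13.6057 × 6² / 19²
E_19 = -13.6057 × 36 / 361
E_19 = -1.36 eV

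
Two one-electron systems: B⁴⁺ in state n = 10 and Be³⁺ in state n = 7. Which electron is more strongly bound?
Be³⁺ at n = 7 (E = -4.442678 eV)

Using E_n = -13.6057 Z² / n² eV:

B⁴⁺ (Z = 5) at n = 10:
E = -13.6057 × 5² / 10² = -13.6057 × 25 / 100 = -3.401425000 eV

Be³⁺ (Z = 4) at n = 7:
E = -13.6057 × 4² / 7² = -13.6057 × 16 / 49 = -4.442677551 eV

Since -4.442677551 eV < -3.401425000 eV,
Be³⁺ at n = 7 is more tightly bound (requires more energy to ionize).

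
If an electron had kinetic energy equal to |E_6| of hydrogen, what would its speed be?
3.64615e+05 m/s (or 0.122% of c)

The binding energy at n = 6 for hydrogen is:
E_6 = -13.6057/6² = -0.377936111 eV
|E_6| = 0.377936111 eV

Convert to Joules:
KE = 0.377936111 eV × (1.602177 × 10⁻¹⁹ J/eV) = 6.0552054e-20 J

Using KE = ½mv²:
v = √(2·KE/m_e)
v = √(2 × 6.0552054e-20 J / 9.10938 × 10⁻³¹ kg)
v = 3.64615e+05 m/s

This is approximately 0.122% the speed of light.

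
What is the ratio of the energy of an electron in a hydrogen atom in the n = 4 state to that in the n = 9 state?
5.0625

Using E_n = -13.6057 Z² / n² eV with Z = 1:

E_4 = -13.6057 / 4² = -13.6057 / 16 = -0.85035625 eV
E_9 = -13.6057 / 9² = -13.6057 / 81 = -0.16797160 eV

The ratio is:
E_4/E_9 = (-0.85035625) / (-0.16797160)
E_4/E_9 = (-13.6057/16) / (-13.6057/81)
E_4/E_9 = 81/16
E_4/E_9 = 5.0625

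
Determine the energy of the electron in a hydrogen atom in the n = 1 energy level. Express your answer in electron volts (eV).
-13.606 eV

The energy levels of a hydrogen-like atom are given by:
E_n = -13.6057 eV / n²

For n = 1:
E_1 = -13.6057 eV / 1²
E_1 = -13.6057 eV / 1
E_1 = -13.606 eV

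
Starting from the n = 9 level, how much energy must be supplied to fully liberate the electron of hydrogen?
0.1680 eV

The ionization energy is the energy needed to remove the electron completely (n → ∞).

For hydrogen, E_n = -13.6057 eV / n².

At n = 9: E_9 = -13.6057 / 9² = -0.1679716 eV
At n = ∞: E_∞ = 0 eV

Ionization energy = E_∞ - E_9 = 0 - (-0.1679716) = 0.1679716 eV
Ionization energy ≈ 0.1680 eV

This is also called the binding energy of the electron in state n = 9.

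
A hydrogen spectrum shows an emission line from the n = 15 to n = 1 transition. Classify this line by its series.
Lyman series

The spectral series in hydrogen are named based on the final (lower) energy level:
- Lyman series: n_final = 1 (ultraviolet)
- Balmer series: n_final = 2 (visible/near-UV)
- Paschen series: n_final = 3 (infrared)
- Brackett series: n_final = 4 (infrared)
- Pfund series: n_final = 5 (far infrared)

Since this transition ends at n = 1, it belongs to the Lyman series.

For reference, this 15 → 1 line has photon energy
ΔE = 13.6057 eV × (1/1² - 1/15²) = 13.54523022 eV,
corresponding to wavelength λ = hc/ΔE = 1239.84 eV·nm / 13.54523022 eV = 91.533328 nm in the ultraviolet region.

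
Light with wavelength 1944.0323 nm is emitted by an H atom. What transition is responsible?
n = 8 → n = 4

First, find the photon energy from the wavelength (hc = 1239.84 eV·nm):
E = hc/λ = 1239.84 eV·nm / 1944.0323 nm = 0.63776718 eV

The energy levels of hydrogen satisfy E_n = -13.6057 / n² eV, so an emission n_i → n_f releases
ΔE = 13.6057 × (1/n_f² − 1/n_i²) eV.

Setting ΔE equal to the photon energy:
1/n_f² − 1/n_i² = 0.63776718 / 13.6057 = 0.046874999

Since 1/n_i² must be positive, we need 1/n_f² > 0.046874999, i.e. n_f ≤ 4. For each allowed n_f, solve n_i = (1/n_f² − 0.046874999)^(−1/2) and check whether it is a whole number:
  n_f = 1: 1/n_i² = 1.000000000 − 0.046874999 = 0.953125001 → n_i = 1.024  (not an integer) ✗
  n_f = 2: 1/n_i² = 0.250000000 − 0.046874999 = 0.203125001 → n_i = 2.219  (not an integer) ✗
  n_f = 3: 1/n_i² = 0.111111111 − 0.046874999 = 0.064236112 → n_i = 3.946  (not an integer) ✗
  n_f = 4: 1/n_i² = 0.062500000 − 0.046874999 = 0.015625001 → n_i = 8.000  → integer, n_i = 8 ✓

Only n_f = 4 gives an integer upper level, n_i = 8.

The transition is from n = 8 to n = 4 (emission).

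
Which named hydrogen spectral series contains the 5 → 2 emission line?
Balmer series

The spectral series in hydrogen are named based on the final (lower) energy level:
- Lyman series: n_final = 1 (ultraviolet)
- Balmer series: n_final = 2 (visible/near-UV)
- Paschen series: n_final = 3 (infrared)
- Brackett series: n_final = 4 (infrared)
- Pfund series: n_final = 5 (far infrared)

Since this transition ends at n = 2, it belongs to the Balmer series.

For reference, this 5 → 2 line has photon energy
ΔE = 13.6057 eV × (1/2² - 1/5²) = 2.85719700 eV,
corresponding to wavelength λ = hc/ΔE = 1239.84 eV·nm / 2.85719700 eV = 433.9358 nm in the visible/near-UV region.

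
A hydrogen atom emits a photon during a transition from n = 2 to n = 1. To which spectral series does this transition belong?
Lyman series

The spectral series in hydrogen are named based on the final (lower) energy level:
- Lyman series: n_final = 1 (ultraviolet)
- Balmer series: n_final = 2 (visible/near-UV)
- Paschen series: n_final = 3 (infrared)
- Brackett series: n_final = 4 (infrared)
- Pfund series: n_final = 5 (far infrared)

Since this transition ends at n = 1, it belongs to the Lyman series.

For reference, this 2 → 1 line has photon energy
ΔE = 13.6057 eV × (1/1² - 1/2²) = 10.20427500 eV,
corresponding to wavelength λ = hc/ΔE = 1239.84 eV·nm / 10.20427500 eV = 121.50202 nm in the ultraviolet region.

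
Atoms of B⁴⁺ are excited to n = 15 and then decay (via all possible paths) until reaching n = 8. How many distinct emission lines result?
28

The electron can occupy levels n = 8, 9, ..., 15 during de-excitation — that is m = 15 - 8 + 1 = 8 distinct levels.

The number of distinct spectral lines equals the number of ways to choose 2 of these m levels (each pair gives one possible emission transition):

Number of lines = m(m-1)/2 = 8×7/2 = 28

These correspond to all possible transitions between the 8 levels:
15 → 14, 15 → 13, 15 → 12, 15 → 11, 15 → 10, 15 → 9, 15 → 8, 14 → 13...

Each transition produces a photon with a unique energy (and thus wavelength). This count does not depend on Z.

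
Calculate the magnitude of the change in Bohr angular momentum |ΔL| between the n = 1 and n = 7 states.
6.327e-34 J·s (or 6ℏ)

In the Bohr model, L_n = nℏ where ℏ = 1.05457e-34 J·s.

L_7 = 7ℏ = 7.38199e-34 J·s
L_1 = 1ℏ = 1.05457e-34 J·s

ΔL = L_7 - L_1 = (7 - 1)ℏ = 6ℏ
ΔL = 6 × 1.05457e-34 J·s = 6.327e-34 J·s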